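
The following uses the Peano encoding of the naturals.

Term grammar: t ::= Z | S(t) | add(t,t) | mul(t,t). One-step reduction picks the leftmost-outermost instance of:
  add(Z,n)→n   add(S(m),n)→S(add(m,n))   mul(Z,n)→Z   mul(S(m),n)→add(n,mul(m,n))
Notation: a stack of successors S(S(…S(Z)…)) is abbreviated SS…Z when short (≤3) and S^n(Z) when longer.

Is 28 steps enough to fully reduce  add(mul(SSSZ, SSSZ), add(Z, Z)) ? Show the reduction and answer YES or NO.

  start: add(mul(SSSZ, SSSZ), add(Z, Z))
  step 1: add(add(SSSZ, mul(SSZ, SSSZ)), add(Z, Z))
  step 2: add(S(add(SSZ, mul(SSZ, SSSZ))), add(Z, Z))
  step 3: S(add(add(SSZ, mul(SSZ, SSSZ)), add(Z, Z)))
  step 4: S(add(S(add(SZ, mul(SSZ, SSSZ))), add(Z, Z)))
  step 5: S(S(add(add(SZ, mul(SSZ, SSSZ)), add(Z, Z))))
  step 6: S(S(add(S(add(Z, mul(SSZ, SSSZ))), add(Z, Z))))
  step 7: S(S(S(add(add(Z, mul(SSZ, SSSZ)), add(Z, Z)))))
  step 8: S(S(S(add(mul(SSZ, SSSZ), add(Z, Z)))))
  step 9: S(S(S(add(add(SSSZ, mul(SZ, SSSZ)), add(Z, Z)))))
  step 10: S(S(S(add(S(add(SSZ, mul(SZ, SSSZ))), add(Z, Z)))))
  step 11: S(S(S(S(add(add(SSZ, mul(SZ, SSSZ)), add(Z, Z))))))
  step 12: S(S(S(S(add(S(add(SZ, mul(SZ, SSSZ))), add(Z, Z))))))
  step 13: S(S(S(S(S(add(add(SZ, mul(SZ, SSSZ)), add(Z, Z)))))))
  step 14: S(S(S(S(S(add(S(add(Z, mul(SZ, SSSZ))), add(Z, Z)))))))
  step 15: S(S(S(S(S(S(add(add(Z, mul(SZ, SSSZ)), add(Z, Z))))))))
  step 16: S(S(S(S(S(S(add(mul(SZ, SSSZ), add(Z, Z))))))))
  step 17: S(S(S(S(S(S(add(add(SSSZ, mul(Z, SSSZ)), add(Z, Z))))))))
  step 18: S(S(S(S(S(S(add(S(add(SSZ, mul(Z, SSSZ))), add(Z, Z))))))))
  step 19: S(S(S(S(S(S(S(add(add(SSZ, mul(Z, SSSZ)), add(Z, Z)))))))))
  step 20: S(S(S(S(S(S(S(add(S(add(SZ, mul(Z, SSSZ))), add(Z, Z)))))))))
  step 21: S(S(S(S(S(S(S(S(add(add(SZ, mul(Z, SSSZ)), add(Z, Z))))))))))
  step 22: S(S(S(S(S(S(S(S(add(S(add(Z, mul(Z, SSSZ))), add(Z, Z))))))))))
  step 23: S(S(S(S(S(S(S(S(S(add(add(Z, mul(Z, SSSZ)), add(Z, Z)))))))))))
  step 24: S(S(S(S(S(S(S(S(S(add(mul(Z, SSSZ), add(Z, Z)))))))))))
  step 25: S(S(S(S(S(S(S(S(S(add(Z, add(Z, Z)))))))))))
  step 26: S(S(S(S(S(S(S(S(S(add(Z, Z))))))))))
  step 27: S^9(Z)

Answer: YES — reaches normal form S^9(Z) in 27 ≤ 28 steps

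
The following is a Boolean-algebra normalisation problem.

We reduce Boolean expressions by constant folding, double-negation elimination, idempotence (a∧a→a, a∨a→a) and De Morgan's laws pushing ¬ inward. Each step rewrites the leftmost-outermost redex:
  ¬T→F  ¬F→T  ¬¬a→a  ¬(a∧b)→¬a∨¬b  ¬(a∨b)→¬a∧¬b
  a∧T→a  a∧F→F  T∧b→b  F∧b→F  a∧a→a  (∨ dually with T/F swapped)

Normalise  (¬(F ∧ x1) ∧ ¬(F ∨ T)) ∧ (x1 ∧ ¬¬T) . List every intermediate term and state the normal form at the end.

  start: (¬(F ∧ x1) ∧ ¬(F ∨ T)) ∧ (x1 ∧ ¬¬T)
  [1] ((¬F ∨ ¬x1) ∧ ¬(F ∨ T)) ∧ (x1 ∧ ¬¬T)
  [2] ((T ∨ ¬x1) ∧ ¬(F ∨ T)) ∧ (x1 ∧ ¬¬T)
  [3] (T ∧ ¬(F ∨ T)) ∧ (x1 ∧ ¬¬T)
  [4] ¬(F ∨ T) ∧ (x1 ∧ ¬¬T)
  [5] (¬F ∧ ¬T) ∧ (x1 ∧ ¬¬T)
  [6] (T ∧ ¬T) ∧ (x1 ∧ ¬¬T)
  [7] ¬T ∧ (x1 ∧ ¬¬T)
  [8] F ∧ (x1 ∧ ¬¬T)
  [9] F

Answer: normal form = F  (in 9 steps)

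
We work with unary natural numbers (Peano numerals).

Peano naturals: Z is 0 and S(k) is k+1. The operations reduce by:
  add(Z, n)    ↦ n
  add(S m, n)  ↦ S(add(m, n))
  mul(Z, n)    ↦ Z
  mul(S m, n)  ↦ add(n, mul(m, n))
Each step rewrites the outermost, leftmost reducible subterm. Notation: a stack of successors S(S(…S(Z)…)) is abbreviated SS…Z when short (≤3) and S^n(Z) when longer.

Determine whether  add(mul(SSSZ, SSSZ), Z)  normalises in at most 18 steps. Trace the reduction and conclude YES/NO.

Answer: NO — after 18 steps the term is S(S(S(S(S(S(add(S(add(SSZ, mul(Z, SSSZ))), Z))))))), not yet normal

Working:
  start: add(mul(SSSZ, SSSZ), Z)
  [1] add(add(SSSZ, mul(SSZ, SSSZ)), Z)
  [2] add(S(add(SSZ, mul(SSZ, SSSZ))), Z)
  [3] S(add(add(SSZ, mul(SSZ, SSSZ)), Z))
  [4] S(add(S(add(SZ, mul(SSZ, SSSZ))), Z))
  [5] S(S(add(add(SZ, mul(SSZ, SSSZ)), Z)))
  [6] S(S(add(S(add(Z, mul(SSZ, SSSZ))), Z)))
  [7] S(S(S(add(add(Z, mul(SSZ, SSSZ)), Z))))
  [8] S(S(S(add(mul(SSZ, SSSZ), Z))))
  [9] S(S(S(add(add(SSSZ, mul(SZ, SSSZ)), Z))))
  [10] S(S(S(add(S(add(SSZ, mul(SZ, SSSZ))), Z))))
  [11] S(S(S(S(add(add(SSZ, mul(SZ, SSSZ)), Z)))))
  [12] S(S(S(S(add(S(add(SZ, mul(SZ, SSSZ))), Z)))))
  [13] S(S(S(S(S(add(add(SZ, mul(SZ, SSSZ)), Z))))))
  [14] S(S(S(S(S(add(S(add(Z, mul(SZ, SSSZ))), Z))))))
  [15] S(S(S(S(S(S(add(add(Z, mul(SZ, SSSZ)), Z)))))))
  [16] S(S(S(S(S(S(add(mul(SZ, SSSZ), Z)))))))
  [17] S(S(S(S(S(S(add(add(SSSZ, mul(Z, SSSZ)), Z)))))))
  [18] S(S(S(S(S(S(add(S(add(SSZ, mul(Z, SSSZ))), Z)))))))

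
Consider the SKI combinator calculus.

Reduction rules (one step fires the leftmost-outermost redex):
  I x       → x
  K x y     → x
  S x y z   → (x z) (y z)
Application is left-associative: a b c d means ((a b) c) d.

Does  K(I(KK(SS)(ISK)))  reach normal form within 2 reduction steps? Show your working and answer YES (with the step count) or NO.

Answer: NO — after 2 steps the term is K(K(ISK)), not yet normal

Working:
  start: K(I(KK(SS)(ISK)))
  step 1: K(KK(SS)(ISK))
  step 2: K(K(ISK))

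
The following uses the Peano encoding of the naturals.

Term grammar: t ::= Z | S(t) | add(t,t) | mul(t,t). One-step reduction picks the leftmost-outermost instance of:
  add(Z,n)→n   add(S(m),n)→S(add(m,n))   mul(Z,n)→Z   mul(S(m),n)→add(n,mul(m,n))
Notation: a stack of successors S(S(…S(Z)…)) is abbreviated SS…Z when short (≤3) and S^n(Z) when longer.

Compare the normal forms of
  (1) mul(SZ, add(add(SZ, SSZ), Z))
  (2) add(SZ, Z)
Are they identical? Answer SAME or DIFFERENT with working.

Term A:
  start: mul(SZ, add(add(SZ, SSZ), Z))
  →1  add(add(add(SZ, SSZ), Z), mul(Z, add(add(SZ, SSZ), Z)))
  →2  add(add(S(add(Z, SSZ)), Z), mul(Z, add(add(SZ, SSZ), Z)))
  →3  add(S(add(add(Z, SSZ), Z)), mul(Z, add(add(SZ, SSZ), Z)))
  →4  S(add(add(add(Z, SSZ), Z), mul(Z, add(add(SZ, SSZ), Z))))
  →5  S(add(add(SSZ, Z), mul(Z, add(add(SZ, SSZ), Z))))
  →6  S(add(S(add(SZ, Z)), mul(Z, add(add(SZ, SSZ), Z))))
  →7  S(S(add(add(SZ, Z), mul(Z, add(add(SZ, SSZ), Z)))))
  →8  S(S(add(S(add(Z, Z)), mul(Z, add(add(SZ, SSZ), Z)))))
  →9  S(S(S(add(add(Z, Z), mul(Z, add(add(SZ, SSZ), Z))))))
  →10  S(S(S(add(Z, mul(Z, add(add(SZ, SSZ), Z))))))
  →11  S(S(S(mul(Z, add(add(SZ, SSZ), Z)))))
  →12  SSSZ

Term B:
  start: add(SZ, Z)
  →1  S(add(Z, Z))
  →2  SZ

Answer: DIFFERENT — A ⇓ SSSZ, B ⇓ SZ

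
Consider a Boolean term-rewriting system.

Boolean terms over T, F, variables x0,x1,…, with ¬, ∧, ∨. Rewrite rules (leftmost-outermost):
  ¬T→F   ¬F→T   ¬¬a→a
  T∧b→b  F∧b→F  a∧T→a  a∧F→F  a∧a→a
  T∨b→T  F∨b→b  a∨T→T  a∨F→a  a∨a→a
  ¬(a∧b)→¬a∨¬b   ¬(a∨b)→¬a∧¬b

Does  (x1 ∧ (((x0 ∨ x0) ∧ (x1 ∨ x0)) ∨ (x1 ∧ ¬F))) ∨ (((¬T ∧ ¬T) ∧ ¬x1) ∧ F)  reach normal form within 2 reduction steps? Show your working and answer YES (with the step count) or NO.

  start: (x1 ∧ (((x0 ∨ x0) ∧ (x1 ∨ x0)) ∨ (x1 ∧ ¬F))) ∨ (((¬T ∧ ¬T) ∧ ¬x1) ∧ F)
  →1  (x1 ∧ ((x0 ∧ (x1 ∨ x0)) ∨ (x1 ∧ ¬F))) ∨ (((¬T ∧ ¬T) ∧ ¬x1) ∧ F)
  →2  (x1 ∧ ((x0 ∧ (x1 ∨ x0)) ∨ (x1 ∧ T))) ∨ (((¬T ∧ ¬T) ∧ ¬x1) ∧ F)

Answer: NO — after 2 steps the term is (x1 ∧ ((x0 ∧ (x1 ∨ x0)) ∨ (x1 ∧ T))) ∨ (((¬T ∧ ¬T) ∧ ¬x1) ∧ F), not yet normal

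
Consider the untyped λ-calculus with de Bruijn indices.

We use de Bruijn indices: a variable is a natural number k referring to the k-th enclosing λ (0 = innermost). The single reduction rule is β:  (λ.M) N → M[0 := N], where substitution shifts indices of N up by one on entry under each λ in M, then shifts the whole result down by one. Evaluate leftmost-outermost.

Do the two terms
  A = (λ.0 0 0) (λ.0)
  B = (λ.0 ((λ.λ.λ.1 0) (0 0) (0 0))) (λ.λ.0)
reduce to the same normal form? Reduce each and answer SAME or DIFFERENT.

Answer: SAME — A ⇓ λ.0, B ⇓ λ.0

Reduction:
Term A:
  start: (λ.0 0 0) (λ.0)
  →1  (λ.0) (λ.0) (λ.0)
  →2  (λ.0) (λ.0)
  →3  λ.0

Term B:
  start: (λ.0 ((λ.λ.λ.1 0) (0 0) (0 0))) (λ.λ.0)
  →1  (λ.λ.0) ((λ.λ.λ.1 0) ((λ.λ.0) (λ.λ.0)) ((λ.λ.0) (λ.λ.0)))
  →2  λ.0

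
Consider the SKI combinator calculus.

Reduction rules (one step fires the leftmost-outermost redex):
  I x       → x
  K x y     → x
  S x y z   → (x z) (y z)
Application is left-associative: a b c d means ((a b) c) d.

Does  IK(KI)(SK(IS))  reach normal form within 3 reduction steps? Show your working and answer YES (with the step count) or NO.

  start: IK(KI)(SK(IS))
  step 1: K(KI)(SK(IS))
  step 2: KI

Answer: YES — reaches normal form KI in 2 ≤ 3 steps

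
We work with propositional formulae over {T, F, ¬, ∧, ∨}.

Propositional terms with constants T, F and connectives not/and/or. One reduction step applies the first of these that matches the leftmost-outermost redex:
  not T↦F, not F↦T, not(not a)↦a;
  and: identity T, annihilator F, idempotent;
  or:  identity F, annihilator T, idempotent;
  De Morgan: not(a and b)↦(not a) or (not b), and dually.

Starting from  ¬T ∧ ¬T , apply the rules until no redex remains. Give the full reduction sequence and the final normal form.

  start: ¬T ∧ ¬T
  step 1: ¬T
  step 2: F

Answer: normal form = F  (in 2 steps)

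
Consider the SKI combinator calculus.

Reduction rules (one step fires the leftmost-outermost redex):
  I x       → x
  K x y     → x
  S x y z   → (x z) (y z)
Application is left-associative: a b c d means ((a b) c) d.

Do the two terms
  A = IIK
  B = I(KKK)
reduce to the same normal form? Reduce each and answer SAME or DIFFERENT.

Answer: SAME — A ⇓ K, B ⇓ K

Working:
Term A:
  start: IIK
  step 1: IK
  step 2: K

Term B:
  start: I(KKK)
  step 1: KKK
  step 2: K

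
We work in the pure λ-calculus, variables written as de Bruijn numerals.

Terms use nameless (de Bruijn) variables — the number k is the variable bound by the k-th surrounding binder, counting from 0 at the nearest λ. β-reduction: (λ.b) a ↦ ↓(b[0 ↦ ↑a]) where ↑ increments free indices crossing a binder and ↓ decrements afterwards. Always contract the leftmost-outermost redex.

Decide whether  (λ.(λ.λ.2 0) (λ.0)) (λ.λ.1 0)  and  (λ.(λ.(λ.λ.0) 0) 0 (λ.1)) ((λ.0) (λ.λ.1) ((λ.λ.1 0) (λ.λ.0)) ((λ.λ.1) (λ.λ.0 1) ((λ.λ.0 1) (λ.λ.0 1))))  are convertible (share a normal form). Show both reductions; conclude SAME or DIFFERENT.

Answer: DIFFERENT — A ⇓ λ.λ.1 0, B ⇓ λ.λ.λ.0

Reduction:
Term A:
  start: (λ.(λ.λ.2 0) (λ.0)) (λ.λ.1 0)
  [1] (λ.λ.(λ.λ.1 0) 0) (λ.0)
  [2] λ.(λ.λ.1 0) 0
  [3] λ.λ.1 0

Term B:
  start: (λ.(λ.(λ.λ.0) 0) 0 (λ.1)) ((λ.0) (λ.λ.1) ((λ.λ.1 0) (λ.λ.0)) ((λ.λ.1) (λ.λ.0 1) ((λ.λ.0 1) (λ.λ.0 1))))
  [1] (λ.(λ.λ.0) 0) ((λ.0) (λ.λ.1) ((λ.λ.1 0) (λ.λ.0)) ((λ.λ.1) (λ.λ.0 1) ((λ.λ.0 1) (λ.λ.0 1)))) (λ.(λ.0) (λ.λ.1) ((λ.λ.1 0) (λ.λ.0)) ((λ.λ.1) (λ.λ.0 1) ((λ.λ.0 1) (λ.λ.0 1))))
  [2] (λ.λ.0) ((λ.0) (λ.λ.1) ((λ.λ.1 0) (λ.λ.0)) ((λ.λ.1) (λ.λ.0 1) ((λ.λ.0 1) (λ.λ.0 1)))) (λ.(λ.0) (λ.λ.1) ((λ.λ.1 0) (λ.λ.0)) ((λ.λ.1) (λ.λ.0 1) ((λ.λ.0 1) (λ.λ.0 1))))
  [3] (λ.0) (λ.(λ.0) (λ.λ.1) ((λ.λ.1 0) (λ.λ.0)) ((λ.λ.1) (λ.λ.0 1) ((λ.λ.0 1) (λ.λ.0 1))))
  [4] λ.(λ.0) (λ.λ.1) ((λ.λ.1 0) (λ.λ.0)) ((λ.λ.1) (λ.λ.0 1) ((λ.λ.0 1) (λ.λ.0 1)))
  [5] λ.(λ.λ.1) ((λ.λ.1 0) (λ.λ.0)) ((λ.λ.1) (λ.λ.0 1) ((λ.λ.0 1) (λ.λ.0 1)))
  [6] λ.(λ.(λ.λ.1 0) (λ.λ.0)) ((λ.λ.1) (λ.λ.0 1) ((λ.λ.0 1) (λ.λ.0 1)))
  [7] λ.(λ.λ.1 0) (λ.λ.0)
  [8] λ.λ.(λ.λ.0) 0
  [9] λ.λ.λ.0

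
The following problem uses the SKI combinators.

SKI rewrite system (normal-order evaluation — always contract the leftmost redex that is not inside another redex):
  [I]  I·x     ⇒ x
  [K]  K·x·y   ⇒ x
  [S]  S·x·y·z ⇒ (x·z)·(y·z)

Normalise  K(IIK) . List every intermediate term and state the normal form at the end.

  start: K(IIK)
  →1  K(IK)
  →2  KK

Answer: normal form = KK  (in 2 steps)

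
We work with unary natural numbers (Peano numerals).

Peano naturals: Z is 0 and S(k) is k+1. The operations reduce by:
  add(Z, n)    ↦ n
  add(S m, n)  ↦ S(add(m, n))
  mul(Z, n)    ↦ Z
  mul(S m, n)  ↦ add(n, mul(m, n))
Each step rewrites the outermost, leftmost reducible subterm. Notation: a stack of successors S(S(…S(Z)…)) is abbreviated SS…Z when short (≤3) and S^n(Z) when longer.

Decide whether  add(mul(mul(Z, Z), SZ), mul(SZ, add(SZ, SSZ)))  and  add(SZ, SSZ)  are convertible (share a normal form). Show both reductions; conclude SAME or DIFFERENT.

Answer: SAME — A ⇓ SSSZ, B ⇓ SSSZ

Derivation:
Term A:
  start: add(mul(mul(Z, Z), SZ), mul(SZ, add(SZ, SSZ)))
  [1] add(mul(Z, SZ), mul(SZ, add(SZ, SSZ)))
  [2] add(Z, mul(SZ, add(SZ, SSZ)))
  [3] mul(SZ, add(SZ, SSZ))
  [4] add(add(SZ, SSZ), mul(Z, add(SZ, SSZ)))
  [5] add(S(add(Z, SSZ)), mul(Z, add(SZ, SSZ)))
  [6] S(add(add(Z, SSZ), mul(Z, add(SZ, SSZ))))
  [7] S(add(SSZ, mul(Z, add(SZ, SSZ))))
  [8] S(S(add(SZ, mul(Z, add(SZ, SSZ)))))
  [9] S(S(S(add(Z, mul(Z, add(SZ, SSZ))))))
  [10] S(S(S(mul(Z, add(SZ, SSZ)))))
  [11] SSSZ

Term B:
  start: add(SZ, SSZ)
  [1] S(add(Z, SSZ))
  [2] SSSZ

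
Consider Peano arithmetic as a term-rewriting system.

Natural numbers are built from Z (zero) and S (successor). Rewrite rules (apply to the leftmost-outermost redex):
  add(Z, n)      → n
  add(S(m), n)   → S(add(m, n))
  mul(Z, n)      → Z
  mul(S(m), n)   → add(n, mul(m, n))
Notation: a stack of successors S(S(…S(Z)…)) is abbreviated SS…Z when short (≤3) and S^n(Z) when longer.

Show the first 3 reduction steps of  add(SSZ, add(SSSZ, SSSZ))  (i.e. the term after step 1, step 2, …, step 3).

  start: add(SSZ, add(SSSZ, SSSZ))
  →1  S(add(SZ, add(SSSZ, SSSZ)))
  →2  S(S(add(Z, add(SSSZ, SSSZ))))
  →3  S(S(add(SSSZ, SSSZ)))

Answer: after 3 steps: S(S(add(SSSZ, SSSZ)))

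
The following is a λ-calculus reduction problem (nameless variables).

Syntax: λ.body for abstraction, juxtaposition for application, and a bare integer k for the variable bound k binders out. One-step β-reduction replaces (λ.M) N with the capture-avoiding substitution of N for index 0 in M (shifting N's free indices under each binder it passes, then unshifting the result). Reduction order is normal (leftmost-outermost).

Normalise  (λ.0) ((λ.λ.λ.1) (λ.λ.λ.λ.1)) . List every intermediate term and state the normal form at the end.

Answer: normal form = λ.λ.1  (in 2 steps)

Working:
  start: (λ.0) ((λ.λ.λ.1) (λ.λ.λ.λ.1))
  step 1: (λ.λ.λ.1) (λ.λ.λ.λ.1)
  step 2: λ.λ.1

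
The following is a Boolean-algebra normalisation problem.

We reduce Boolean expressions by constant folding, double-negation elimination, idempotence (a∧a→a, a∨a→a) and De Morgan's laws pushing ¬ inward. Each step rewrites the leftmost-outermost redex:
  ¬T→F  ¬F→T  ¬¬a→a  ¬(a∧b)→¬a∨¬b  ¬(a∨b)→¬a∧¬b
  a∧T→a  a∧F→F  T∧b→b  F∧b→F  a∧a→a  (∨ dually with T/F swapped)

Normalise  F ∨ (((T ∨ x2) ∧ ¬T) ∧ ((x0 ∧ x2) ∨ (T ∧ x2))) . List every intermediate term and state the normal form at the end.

Answer: normal form = F  (in 5 steps)

Reduction:
  start: F ∨ (((T ∨ x2) ∧ ¬T) ∧ ((x0 ∧ x2) ∨ (T ∧ x2)))
  [1] ((T ∨ x2) ∧ ¬T) ∧ ((x0 ∧ x2) ∨ (T ∧ x2))
  [2] (T ∧ ¬T) ∧ ((x0 ∧ x2) ∨ (T ∧ x2))
  [3] ¬T ∧ ((x0 ∧ x2) ∨ (T ∧ x2))
  [4] F ∧ ((x0 ∧ x2) ∨ (T ∧ x2))
  [5] F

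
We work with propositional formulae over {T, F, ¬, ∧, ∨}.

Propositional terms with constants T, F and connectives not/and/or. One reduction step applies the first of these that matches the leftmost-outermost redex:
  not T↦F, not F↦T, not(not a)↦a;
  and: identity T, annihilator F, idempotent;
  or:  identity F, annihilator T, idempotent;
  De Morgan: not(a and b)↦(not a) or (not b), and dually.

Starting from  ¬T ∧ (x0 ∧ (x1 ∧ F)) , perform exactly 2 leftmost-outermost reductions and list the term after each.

Answer: after 2 steps: F

Reduction:
  start: ¬T ∧ (x0 ∧ (x1 ∧ F))
  [1] F ∧ (x0 ∧ (x1 ∧ F))
  [2] F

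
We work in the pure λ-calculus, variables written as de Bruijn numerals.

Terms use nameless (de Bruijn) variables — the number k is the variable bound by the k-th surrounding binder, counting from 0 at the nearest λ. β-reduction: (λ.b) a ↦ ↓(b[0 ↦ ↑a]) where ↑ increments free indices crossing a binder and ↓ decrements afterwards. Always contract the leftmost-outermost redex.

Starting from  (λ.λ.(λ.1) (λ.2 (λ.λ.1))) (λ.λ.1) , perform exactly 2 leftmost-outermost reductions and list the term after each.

Answer: after 2 steps: λ.0

Derivation:
  start: (λ.λ.(λ.1) (λ.2 (λ.λ.1))) (λ.λ.1)
  step 1: λ.(λ.1) (λ.(λ.λ.1) (λ.λ.1))
  step 2: λ.0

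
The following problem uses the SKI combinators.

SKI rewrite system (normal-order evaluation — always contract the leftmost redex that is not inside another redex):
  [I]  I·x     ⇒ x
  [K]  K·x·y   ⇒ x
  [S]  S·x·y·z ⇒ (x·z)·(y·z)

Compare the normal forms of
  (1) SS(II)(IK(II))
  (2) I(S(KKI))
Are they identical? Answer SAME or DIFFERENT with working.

Term A:
  start: SS(II)(IK(II))
  step 1: S(IK(II))(II(IK(II)))
  step 2: S(K(II))(II(IK(II)))
  step 3: S(KI)(II(IK(II)))
  step 4: S(KI)(I(IK(II)))
  step 5: S(KI)(IK(II))
  step 6: S(KI)(K(II))
  step 7: S(KI)(KI)

Term B:
  start: I(S(KKI))
  step 1: S(KKI)
  step 2: SK

Answer: DIFFERENT — A ⇓ S(KI)(KI), B ⇓ SK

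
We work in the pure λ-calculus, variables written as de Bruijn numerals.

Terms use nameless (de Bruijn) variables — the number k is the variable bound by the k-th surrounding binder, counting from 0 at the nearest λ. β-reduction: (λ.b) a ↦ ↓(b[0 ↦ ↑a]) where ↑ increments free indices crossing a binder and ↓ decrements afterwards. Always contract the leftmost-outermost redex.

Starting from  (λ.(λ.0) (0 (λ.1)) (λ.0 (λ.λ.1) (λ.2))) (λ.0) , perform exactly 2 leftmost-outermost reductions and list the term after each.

  start: (λ.(λ.0) (0 (λ.1)) (λ.0 (λ.λ.1) (λ.2))) (λ.0)
  step 1: (λ.0) ((λ.0) (λ.λ.0)) (λ.0 (λ.λ.1) (λ.λ.0))
  step 2: (λ.0) (λ.λ.0) (λ.0 (λ.λ.1) (λ.λ.0))

Answer: after 2 steps: (λ.0) (λ.λ.0) (λ.0 (λ.λ.1) (λ.λ.0))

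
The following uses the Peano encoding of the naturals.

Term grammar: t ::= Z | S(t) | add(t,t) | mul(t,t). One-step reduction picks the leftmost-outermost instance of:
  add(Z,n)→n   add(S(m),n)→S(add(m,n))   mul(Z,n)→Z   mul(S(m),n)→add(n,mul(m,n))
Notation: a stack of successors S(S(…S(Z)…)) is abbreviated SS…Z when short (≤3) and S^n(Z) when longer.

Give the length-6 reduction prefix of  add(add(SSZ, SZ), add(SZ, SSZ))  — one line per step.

Answer: after 6 steps: S(S(S(add(Z, add(SZ, SSZ)))))

Reduction:
  start: add(add(SSZ, SZ), add(SZ, SSZ))
  →1  add(S(add(SZ, SZ)), add(SZ, SSZ))
  →2  S(add(add(SZ, SZ), add(SZ, SSZ)))
  →3  S(add(S(add(Z, SZ)), add(SZ, SSZ)))
  →4  S(S(add(add(Z, SZ), add(SZ, SSZ))))
  →5  S(S(add(SZ, add(SZ, SSZ))))
  →6  S(S(S(add(Z, add(SZ, SSZ)))))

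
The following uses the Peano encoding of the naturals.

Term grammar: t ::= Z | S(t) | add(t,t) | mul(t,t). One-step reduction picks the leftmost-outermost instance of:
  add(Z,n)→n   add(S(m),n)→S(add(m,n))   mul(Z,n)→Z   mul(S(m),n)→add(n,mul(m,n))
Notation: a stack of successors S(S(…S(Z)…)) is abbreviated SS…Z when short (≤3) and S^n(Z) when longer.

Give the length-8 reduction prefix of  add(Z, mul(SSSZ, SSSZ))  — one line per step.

  start: add(Z, mul(SSSZ, SSSZ))
  →1  mul(SSSZ, SSSZ)
  →2  add(SSSZ, mul(SSZ, SSSZ))
  →3  S(add(SSZ, mul(SSZ, SSSZ)))
  →4  S(S(add(SZ, mul(SSZ, SSSZ))))
  →5  S(S(S(add(Z, mul(SSZ, SSSZ)))))
  →6  S(S(S(mul(SSZ, SSSZ))))
  →7  S(S(S(add(SSSZ, mul(SZ, SSSZ)))))
  →8  S(S(S(S(add(SSZ, mul(SZ, SSSZ))))))

Answer: after 8 steps: S(S(S(S(add(SSZ, mul(SZ, SSSZ))))))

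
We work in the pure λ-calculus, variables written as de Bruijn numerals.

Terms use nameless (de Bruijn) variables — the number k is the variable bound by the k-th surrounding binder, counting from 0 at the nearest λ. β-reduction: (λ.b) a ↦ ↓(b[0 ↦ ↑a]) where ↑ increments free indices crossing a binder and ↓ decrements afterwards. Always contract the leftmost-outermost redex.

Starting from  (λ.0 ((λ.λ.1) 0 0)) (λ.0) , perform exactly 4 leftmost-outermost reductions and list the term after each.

  start: (λ.0 ((λ.λ.1) 0 0)) (λ.0)
  →1  (λ.0) ((λ.λ.1) (λ.0) (λ.0))
  →2  (λ.λ.1) (λ.0) (λ.0)
  →3  (λ.λ.0) (λ.0)
  →4  λ.0

Answer: after 4 steps: λ.0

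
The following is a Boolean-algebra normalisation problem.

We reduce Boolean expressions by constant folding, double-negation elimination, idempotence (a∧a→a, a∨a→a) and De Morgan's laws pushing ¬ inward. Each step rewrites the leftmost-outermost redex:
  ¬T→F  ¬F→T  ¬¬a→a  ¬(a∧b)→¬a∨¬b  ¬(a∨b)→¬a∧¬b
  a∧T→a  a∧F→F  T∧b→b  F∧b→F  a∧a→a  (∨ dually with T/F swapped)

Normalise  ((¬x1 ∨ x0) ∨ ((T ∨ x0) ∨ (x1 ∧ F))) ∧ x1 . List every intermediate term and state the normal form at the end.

  start: ((¬x1 ∨ x0) ∨ ((T ∨ x0) ∨ (x1 ∧ F))) ∧ x1
  step 1: ((¬x1 ∨ x0) ∨ (T ∨ (x1 ∧ F))) ∧ x1
  step 2: ((¬x1 ∨ x0) ∨ T) ∧ x1
  step 3: T ∧ x1
  step 4: x1

Answer: normal form = x1  (in 4 steps)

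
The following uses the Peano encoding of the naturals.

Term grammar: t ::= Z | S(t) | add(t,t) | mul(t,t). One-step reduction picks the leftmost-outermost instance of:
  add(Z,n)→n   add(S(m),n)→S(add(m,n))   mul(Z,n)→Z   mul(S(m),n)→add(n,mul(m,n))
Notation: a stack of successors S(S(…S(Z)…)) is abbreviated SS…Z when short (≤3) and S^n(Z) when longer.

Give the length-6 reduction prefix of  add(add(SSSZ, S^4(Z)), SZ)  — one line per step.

  start: add(add(SSSZ, S^4(Z)), SZ)
  →1  add(S(add(SSZ, S^4(Z))), SZ)
  →2  S(add(add(SSZ, S^4(Z)), SZ))
  →3  S(add(S(add(SZ, S^4(Z))), SZ))
  →4  S(S(add(add(SZ, S^4(Z)), SZ)))
  →5  S(S(add(S(add(Z, S^4(Z))), SZ)))
  →6  S(S(S(add(add(Z, S^4(Z)), SZ))))

Answer: after 6 steps: S(S(S(add(add(Z, S^4(Z)), SZ))))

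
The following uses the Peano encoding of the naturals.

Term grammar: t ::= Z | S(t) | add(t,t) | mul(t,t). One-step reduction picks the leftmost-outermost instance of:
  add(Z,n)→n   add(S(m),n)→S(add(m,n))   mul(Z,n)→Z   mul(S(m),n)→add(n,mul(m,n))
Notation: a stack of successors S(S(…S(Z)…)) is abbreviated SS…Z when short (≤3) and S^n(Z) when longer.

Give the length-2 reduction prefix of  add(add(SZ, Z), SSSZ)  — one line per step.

Answer: after 2 steps: S(add(add(Z, Z), SSSZ))

Reduction:
  start: add(add(SZ, Z), SSSZ)
  step 1: add(S(add(Z, Z)), SSSZ)
  step 2: S(add(add(Z, Z), SSSZ))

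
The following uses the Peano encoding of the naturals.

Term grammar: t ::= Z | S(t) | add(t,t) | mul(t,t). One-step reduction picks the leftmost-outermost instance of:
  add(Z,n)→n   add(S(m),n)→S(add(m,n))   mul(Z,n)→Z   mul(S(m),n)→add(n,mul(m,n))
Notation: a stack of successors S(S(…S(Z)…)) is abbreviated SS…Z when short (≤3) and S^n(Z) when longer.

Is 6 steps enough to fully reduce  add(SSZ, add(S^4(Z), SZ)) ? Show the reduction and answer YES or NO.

  start: add(SSZ, add(S^4(Z), SZ))
  [1] S(add(SZ, add(S^4(Z), SZ)))
  [2] S(S(add(Z, add(S^4(Z), SZ))))
  [3] S(S(add(S^4(Z), SZ)))
  [4] S(S(S(add(SSSZ, SZ))))
  [5] S(S(S(S(add(SSZ, SZ)))))
  [6] S(S(S(S(S(add(SZ, SZ))))))

Answer: NO — after 6 steps the term is S(S(S(S(S(add(SZ, SZ)))))), not yet normal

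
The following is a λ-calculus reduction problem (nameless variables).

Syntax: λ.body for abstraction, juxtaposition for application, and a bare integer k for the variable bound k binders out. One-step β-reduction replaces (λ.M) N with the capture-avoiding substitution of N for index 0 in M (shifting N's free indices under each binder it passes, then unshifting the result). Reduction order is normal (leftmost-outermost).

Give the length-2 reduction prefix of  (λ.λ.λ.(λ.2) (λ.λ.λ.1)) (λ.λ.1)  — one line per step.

Answer: after 2 steps: λ.λ.1

Working:
  start: (λ.λ.λ.(λ.2) (λ.λ.λ.1)) (λ.λ.1)
  →1  λ.λ.(λ.2) (λ.λ.λ.1)
  →2  λ.λ.1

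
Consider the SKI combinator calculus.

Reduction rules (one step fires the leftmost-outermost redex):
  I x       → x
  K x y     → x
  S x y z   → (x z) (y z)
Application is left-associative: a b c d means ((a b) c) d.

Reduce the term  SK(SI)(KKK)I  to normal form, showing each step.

  start: SK(SI)(KKK)I
  step 1: K(KKK)(SI(KKK))I
  step 2: KKKI
  step 3: KI

Answer: normal form = KI  (in 3 steps)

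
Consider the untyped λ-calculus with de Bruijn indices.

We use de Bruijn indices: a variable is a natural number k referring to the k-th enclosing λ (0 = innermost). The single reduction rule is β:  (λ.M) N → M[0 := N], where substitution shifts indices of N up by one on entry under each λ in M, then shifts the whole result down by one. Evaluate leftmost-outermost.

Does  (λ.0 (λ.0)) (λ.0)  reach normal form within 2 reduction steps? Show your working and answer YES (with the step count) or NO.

Answer: YES — reaches normal form λ.0 in 2 ≤ 2 steps

Reduction:
  start: (λ.0 (λ.0)) (λ.0)
  [1] (λ.0) (λ.0)
  [2] λ.0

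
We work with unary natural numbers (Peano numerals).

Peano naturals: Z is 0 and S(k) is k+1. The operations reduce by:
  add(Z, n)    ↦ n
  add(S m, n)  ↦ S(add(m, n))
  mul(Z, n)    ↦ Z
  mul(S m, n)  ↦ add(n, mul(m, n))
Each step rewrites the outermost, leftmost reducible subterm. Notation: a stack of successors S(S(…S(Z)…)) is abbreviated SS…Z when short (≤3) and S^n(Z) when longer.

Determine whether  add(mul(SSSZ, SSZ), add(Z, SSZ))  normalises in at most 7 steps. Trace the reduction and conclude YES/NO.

Answer: NO — after 7 steps the term is S(S(add(add(SSZ, mul(SZ, SSZ)), add(Z, SSZ)))), not yet normal

Working:
  start: add(mul(SSSZ, SSZ), add(Z, SSZ))
  →1  add(add(SSZ, mul(SSZ, SSZ)), add(Z, SSZ))
  →2  add(S(add(SZ, mul(SSZ, SSZ))), add(Z, SSZ))
  →3  S(add(add(SZ, mul(SSZ, SSZ)), add(Z, SSZ)))
  →4  S(add(S(add(Z, mul(SSZ, SSZ))), add(Z, SSZ)))
  →5  S(S(add(add(Z, mul(SSZ, SSZ)), add(Z, SSZ))))
  →6  S(S(add(mul(SSZ, SSZ), add(Z, SSZ))))
  →7  S(S(add(add(SSZ, mul(SZ, SSZ)), add(Z, SSZ))))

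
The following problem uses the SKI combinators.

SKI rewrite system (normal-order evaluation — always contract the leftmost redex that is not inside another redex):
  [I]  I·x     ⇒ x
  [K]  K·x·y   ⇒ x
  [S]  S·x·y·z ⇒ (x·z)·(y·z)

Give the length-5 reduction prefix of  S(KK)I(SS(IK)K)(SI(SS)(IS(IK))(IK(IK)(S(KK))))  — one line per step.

Answer: after 5 steps: SK(IKK)

Reduction:
  start: S(KK)I(SS(IK)K)(SI(SS)(IS(IK))(IK(IK)(S(KK))))
  step 1: KK(SS(IK)K)(I(SS(IK)K))(SI(SS)(IS(IK))(IK(IK)(S(KK))))
  step 2: K(I(SS(IK)K))(SI(SS)(IS(IK))(IK(IK)(S(KK))))
  step 3: I(SS(IK)K)
  step 4: SS(IK)K
  step 5: SK(IKK)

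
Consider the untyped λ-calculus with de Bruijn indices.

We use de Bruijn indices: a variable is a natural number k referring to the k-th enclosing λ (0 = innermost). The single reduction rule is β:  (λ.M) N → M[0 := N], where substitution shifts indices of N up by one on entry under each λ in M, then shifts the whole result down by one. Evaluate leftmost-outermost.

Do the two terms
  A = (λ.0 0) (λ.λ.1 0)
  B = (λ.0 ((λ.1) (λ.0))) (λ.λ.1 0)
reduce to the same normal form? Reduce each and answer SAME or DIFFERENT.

Answer: SAME — A ⇓ λ.λ.1 0, B ⇓ λ.λ.1 0

Derivation:
Term A:
  start: (λ.0 0) (λ.λ.1 0)
  →1  (λ.λ.1 0) (λ.λ.1 0)
  →2  λ.(λ.λ.1 0) 0
  →3  λ.λ.1 0

Term B:
  start: (λ.0 ((λ.1) (λ.0))) (λ.λ.1 0)
  →1  (λ.λ.1 0) ((λ.λ.λ.1 0) (λ.0))
  →2  λ.(λ.λ.λ.1 0) (λ.0) 0
  →3  λ.(λ.λ.1 0) 0
  →4  λ.λ.1 0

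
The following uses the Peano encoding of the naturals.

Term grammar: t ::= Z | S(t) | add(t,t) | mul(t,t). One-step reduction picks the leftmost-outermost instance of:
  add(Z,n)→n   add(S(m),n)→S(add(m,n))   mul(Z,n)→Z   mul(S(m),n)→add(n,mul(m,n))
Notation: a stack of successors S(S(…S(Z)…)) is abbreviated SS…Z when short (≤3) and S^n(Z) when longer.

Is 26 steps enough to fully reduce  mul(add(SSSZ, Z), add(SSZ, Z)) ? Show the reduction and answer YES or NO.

  start: mul(add(SSSZ, Z), add(SSZ, Z))
  [1] mul(S(add(SSZ, Z)), add(SSZ, Z))
  [2] add(add(SSZ, Z), mul(add(SSZ, Z), add(SSZ, Z)))
  [3] add(S(add(SZ, Z)), mul(add(SSZ, Z), add(SSZ, Z)))
  [4] S(add(add(SZ, Z), mul(add(SSZ, Z), add(SSZ, Z))))
  [5] S(add(S(add(Z, Z)), mul(add(SSZ, Z), add(SSZ, Z))))
  [6] S(S(add(add(Z, Z), mul(add(SSZ, Z), add(SSZ, Z)))))
  [7] S(S(add(Z, mul(add(SSZ, Z), add(SSZ, Z)))))
  [8] S(S(mul(add(SSZ, Z), add(SSZ, Z))))
  [9] S(S(mul(S(add(SZ, Z)), add(SSZ, Z))))
  [10] S(S(add(add(SSZ, Z), mul(add(SZ, Z), add(SSZ, Z)))))
  [11] S(S(add(S(add(SZ, Z)), mul(add(SZ, Z), add(SSZ, Z)))))
  [12] S(S(S(add(add(SZ, Z), mul(add(SZ, Z), add(SSZ, Z))))))
  [13] S(S(S(add(S(add(Z, Z)), mul(add(SZ, Z), add(SSZ, Z))))))
  [14] S(S(S(S(add(add(Z, Z), mul(add(SZ, Z), add(SSZ, Z)))))))
  [15] S(S(S(S(add(Z, mul(add(SZ, Z), add(SSZ, Z)))))))
  [16] S(S(S(S(mul(add(SZ, Z), add(SSZ, Z))))))
  [17] S(S(S(S(mul(S(add(Z, Z)), add(SSZ, Z))))))
  [18] S(S(S(S(add(add(SSZ, Z), mul(add(Z, Z), add(SSZ, Z)))))))
  [19] S(S(S(S(add(S(add(SZ, Z)), mul(add(Z, Z), add(SSZ, Z)))))))
  [20] S(S(S(S(S(add(add(SZ, Z), mul(add(Z, Z), add(SSZ, Z))))))))
  [21] S(S(S(S(S(add(S(add(Z, Z)), mul(add(Z, Z), add(SSZ, Z))))))))
  [22] S(S(S(S(S(S(add(add(Z, Z), mul(add(Z, Z), add(SSZ, Z)))))))))
  [23] S(S(S(S(S(S(add(Z, mul(add(Z, Z), add(SSZ, Z)))))))))
  [24] S(S(S(S(S(S(mul(add(Z, Z), add(SSZ, Z))))))))
  [25] S(S(S(S(S(S(mul(Z, add(SSZ, Z))))))))
  [26] S^6(Z)

Answer: YES — reaches normal form S^6(Z) in 26 ≤ 26 steps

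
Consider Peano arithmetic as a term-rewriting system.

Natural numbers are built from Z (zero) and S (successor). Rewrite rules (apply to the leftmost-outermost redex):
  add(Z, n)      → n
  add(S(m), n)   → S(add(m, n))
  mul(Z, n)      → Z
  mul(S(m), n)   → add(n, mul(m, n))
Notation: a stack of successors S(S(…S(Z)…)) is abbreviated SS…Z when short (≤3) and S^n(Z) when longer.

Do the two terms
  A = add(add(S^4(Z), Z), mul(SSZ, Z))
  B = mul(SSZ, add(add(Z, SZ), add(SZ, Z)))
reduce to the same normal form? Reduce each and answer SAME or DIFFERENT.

Term A:
  start: add(add(S^4(Z), Z), mul(SSZ, Z))
  step 1: add(S(add(SSSZ, Z)), mul(SSZ, Z))
  step 2: S(add(add(SSSZ, Z), mul(SSZ, Z)))
  step 3: S(add(S(add(SSZ, Z)), mul(SSZ, Z)))
  step 4: S(S(add(add(SSZ, Z), mul(SSZ, Z))))
  step 5: S(S(add(S(add(SZ, Z)), mul(SSZ, Z))))
  step 6: S(S(S(add(add(SZ, Z), mul(SSZ, Z)))))
  step 7: S(S(S(add(S(add(Z, Z)), mul(SSZ, Z)))))
  step 8: S(S(S(S(add(add(Z, Z), mul(SSZ, Z))))))
  step 9: S(S(S(S(add(Z, mul(SSZ, Z))))))
  step 10: S(S(S(S(mul(SSZ, Z)))))
  step 11: S(S(S(S(add(Z, mul(SZ, Z))))))
  step 12: S(S(S(S(mul(SZ, Z)))))
  step 13: S(S(S(S(add(Z, mul(Z, Z))))))
  step 14: S(S(S(S(mul(Z, Z)))))
  step 15: S^4(Z)

Term B:
  start: mul(SSZ, add(add(Z, SZ), add(SZ, Z)))
  step 1: add(add(add(Z, SZ), add(SZ, Z)), mul(SZ, add(add(Z, SZ), add(SZ, Z))))
  step 2: add(add(SZ, add(SZ, Z)), mul(SZ, add(add(Z, SZ), add(SZ, Z))))
  step 3: add(S(add(Z, add(SZ, Z))), mul(SZ, add(add(Z, SZ), add(SZ, Z))))
  step 4: S(add(add(Z, add(SZ, Z)), mul(SZ, add(add(Z, SZ), add(SZ, Z)))))
  step 5: S(add(add(SZ, Z), mul(SZ, add(add(Z, SZ), add(SZ, Z)))))
  step 6: S(add(S(add(Z, Z)), mul(SZ, add(add(Z, SZ), add(SZ, Z)))))
  step 7: S(S(add(add(Z, Z), mul(SZ, add(add(Z, SZ), add(SZ, Z))))))
  step 8: S(S(add(Z, mul(SZ, add(add(Z, SZ), add(SZ, Z))))))
  step 9: S(S(mul(SZ, add(add(Z, SZ), add(SZ, Z)))))
  step 10: S(S(add(add(add(Z, SZ), add(SZ, Z)), mul(Z, add(add(Z, SZ), add(SZ, Z))))))
  step 11: S(S(add(add(SZ, add(SZ, Z)), mul(Z, add(add(Z, SZ), add(SZ, Z))))))
  step 12: S(S(add(S(add(Z, add(SZ, Z))), mul(Z, add(add(Z, SZ), add(SZ, Z))))))
  step 13: S(S(S(add(add(Z, add(SZ, Z)), mul(Z, add(add(Z, SZ), add(SZ, Z)))))))
  step 14: S(S(S(add(add(SZ, Z), mul(Z, add(add(Z, SZ), add(SZ, Z)))))))
  step 15: S(S(S(add(S(add(Z, Z)), mul(Z, add(add(Z, SZ), add(SZ, Z)))))))
  step 16: S(S(S(S(add(add(Z, Z), mul(Z, add(add(Z, SZ), add(SZ, Z))))))))
  step 17: S(S(S(S(add(Z, mul(Z, add(add(Z, SZ), add(SZ, Z))))))))
  step 18: S(S(S(S(mul(Z, add(add(Z, SZ), add(SZ, Z)))))))
  step 19: S^4(Z)

Answer: SAME — A ⇓ S^4(Z), B ⇓ S^4(Z)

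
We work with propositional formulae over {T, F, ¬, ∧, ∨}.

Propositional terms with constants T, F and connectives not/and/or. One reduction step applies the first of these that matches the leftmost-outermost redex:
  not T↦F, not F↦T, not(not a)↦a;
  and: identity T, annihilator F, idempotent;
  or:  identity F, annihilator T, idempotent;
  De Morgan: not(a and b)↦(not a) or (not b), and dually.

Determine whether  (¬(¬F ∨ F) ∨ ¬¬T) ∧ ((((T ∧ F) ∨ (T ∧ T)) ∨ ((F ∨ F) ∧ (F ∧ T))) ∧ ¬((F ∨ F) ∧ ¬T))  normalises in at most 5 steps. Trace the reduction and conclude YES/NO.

  start: (¬(¬F ∨ F) ∨ ¬¬T) ∧ ((((T ∧ F) ∨ (T ∧ T)) ∨ ((F ∨ F) ∧ (F ∧ T))) ∧ ¬((F ∨ F) ∧ ¬T))
  →1  ((¬¬F ∧ ¬F) ∨ ¬¬T) ∧ ((((T ∧ F) ∨ (T ∧ T)) ∨ ((F ∨ F) ∧ (F ∧ T))) ∧ ¬((F ∨ F) ∧ ¬T))
  →2  ((F ∧ ¬F) ∨ ¬¬T) ∧ ((((T ∧ F) ∨ (T ∧ T)) ∨ ((F ∨ F) ∧ (F ∧ T))) ∧ ¬((F ∨ F) ∧ ¬T))
  →3  (F ∨ ¬¬T) ∧ ((((T ∧ F) ∨ (T ∧ T)) ∨ ((F ∨ F) ∧ (F ∧ T))) ∧ ¬((F ∨ F) ∧ ¬T))
  →4  ¬¬T ∧ ((((T ∧ F) ∨ (T ∧ T)) ∨ ((F ∨ F) ∧ (F ∧ T))) ∧ ¬((F ∨ F) ∧ ¬T))
  →5  T ∧ ((((T ∧ F) ∨ (T ∧ T)) ∨ ((F ∨ F) ∧ (F ∧ T))) ∧ ¬((F ∨ F) ∧ ¬T))

Answer: NO — after 5 steps the term is T ∧ ((((T ∧ F) ∨ (T ∧ T)) ∨ ((F ∨ F) ∧ (F ∧ T))) ∧ ¬((F ∨ F) ∧ ¬T)), not yet normal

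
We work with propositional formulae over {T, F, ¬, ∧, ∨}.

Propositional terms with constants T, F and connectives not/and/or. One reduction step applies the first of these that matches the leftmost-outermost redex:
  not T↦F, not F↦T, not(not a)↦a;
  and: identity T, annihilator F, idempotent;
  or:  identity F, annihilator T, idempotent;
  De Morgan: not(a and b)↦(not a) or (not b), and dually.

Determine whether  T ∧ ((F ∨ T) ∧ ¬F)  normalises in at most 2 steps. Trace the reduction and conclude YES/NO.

Answer: NO — after 2 steps the term is T ∧ ¬F, not yet normal

Derivation:
  start: T ∧ ((F ∨ T) ∧ ¬F)
  step 1: (F ∨ T) ∧ ¬F
  step 2: T ∧ ¬F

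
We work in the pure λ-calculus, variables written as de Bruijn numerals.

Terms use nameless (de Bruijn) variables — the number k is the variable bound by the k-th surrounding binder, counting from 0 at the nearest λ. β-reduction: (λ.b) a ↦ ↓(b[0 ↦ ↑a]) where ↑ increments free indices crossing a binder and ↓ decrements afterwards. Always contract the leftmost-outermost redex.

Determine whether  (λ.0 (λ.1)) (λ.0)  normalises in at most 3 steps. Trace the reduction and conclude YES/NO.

  start: (λ.0 (λ.1)) (λ.0)
  step 1: (λ.0) (λ.λ.0)
  step 2: λ.λ.0

Answer: YES — reaches normal form λ.λ.0 in 2 ≤ 3 steps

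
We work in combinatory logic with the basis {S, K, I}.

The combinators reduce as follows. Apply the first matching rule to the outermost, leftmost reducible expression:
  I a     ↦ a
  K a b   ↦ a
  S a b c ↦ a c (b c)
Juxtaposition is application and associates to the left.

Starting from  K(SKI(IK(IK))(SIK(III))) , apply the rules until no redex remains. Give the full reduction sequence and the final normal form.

  start: K(SKI(IK(IK))(SIK(III)))
  [1] K(K(IK(IK))(I(IK(IK)))(SIK(III)))
  [2] K(IK(IK)(SIK(III)))
  [3] K(K(IK)(SIK(III)))
  [4] K(IK)
  [5] KK

Answer: normal form = KK  (in 5 steps)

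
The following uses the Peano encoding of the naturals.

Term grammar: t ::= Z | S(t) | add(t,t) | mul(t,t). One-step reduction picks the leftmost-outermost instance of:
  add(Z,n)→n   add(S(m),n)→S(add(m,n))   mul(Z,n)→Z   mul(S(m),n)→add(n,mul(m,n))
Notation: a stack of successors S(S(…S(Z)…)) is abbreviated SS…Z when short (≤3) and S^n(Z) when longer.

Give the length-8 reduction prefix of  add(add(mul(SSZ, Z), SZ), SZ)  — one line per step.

Answer: after 8 steps: SSZ

Reduction:
  start: add(add(mul(SSZ, Z), SZ), SZ)
  step 1: add(add(add(Z, mul(SZ, Z)), SZ), SZ)
  step 2: add(add(mul(SZ, Z), SZ), SZ)
  step 3: add(add(add(Z, mul(Z, Z)), SZ), SZ)
  step 4: add(add(mul(Z, Z), SZ), SZ)
  step 5: add(add(Z, SZ), SZ)
  step 6: add(SZ, SZ)
  step 7: S(add(Z, SZ))
  step 8: SSZ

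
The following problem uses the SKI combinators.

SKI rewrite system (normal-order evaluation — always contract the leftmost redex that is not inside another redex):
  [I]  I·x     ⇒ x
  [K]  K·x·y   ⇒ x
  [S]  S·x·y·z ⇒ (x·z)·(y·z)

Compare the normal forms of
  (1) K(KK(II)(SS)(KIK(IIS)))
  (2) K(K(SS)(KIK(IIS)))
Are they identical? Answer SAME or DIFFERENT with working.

Answer: SAME — A ⇓ K(SS), B ⇓ K(SS)

Reduction:
Term A:
  start: K(KK(II)(SS)(KIK(IIS)))
  →1  K(K(SS)(KIK(IIS)))
  →2  K(SS)

Term B:
  start: K(K(SS)(KIK(IIS)))
  →1  K(SS)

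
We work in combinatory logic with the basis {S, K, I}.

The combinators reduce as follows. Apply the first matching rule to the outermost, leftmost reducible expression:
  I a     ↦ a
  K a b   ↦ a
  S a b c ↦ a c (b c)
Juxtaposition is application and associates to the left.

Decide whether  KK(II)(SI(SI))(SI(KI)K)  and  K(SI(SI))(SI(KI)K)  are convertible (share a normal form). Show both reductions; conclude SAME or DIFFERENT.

Answer: SAME — A ⇓ SI(SI), B ⇓ SI(SI)

Working:
Term A:
  start: KK(II)(SI(SI))(SI(KI)K)
  →1  K(SI(SI))(SI(KI)K)
  →2  SI(SI)

Term B:
  start: K(SI(SI))(SI(KI)K)
  →1  SI(SI)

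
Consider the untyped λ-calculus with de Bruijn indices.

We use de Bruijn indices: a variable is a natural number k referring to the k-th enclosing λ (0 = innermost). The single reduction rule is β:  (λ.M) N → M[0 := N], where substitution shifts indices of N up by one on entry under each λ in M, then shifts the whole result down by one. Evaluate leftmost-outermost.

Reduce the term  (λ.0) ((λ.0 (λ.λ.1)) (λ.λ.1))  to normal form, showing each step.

Answer: normal form = λ.λ.λ.1  (in 3 steps)

Derivation:
  start: (λ.0) ((λ.0 (λ.λ.1)) (λ.λ.1))
  →1  (λ.0 (λ.λ.1)) (λ.λ.1)
  →2  (λ.λ.1) (λ.λ.1)
  →3  λ.λ.λ.1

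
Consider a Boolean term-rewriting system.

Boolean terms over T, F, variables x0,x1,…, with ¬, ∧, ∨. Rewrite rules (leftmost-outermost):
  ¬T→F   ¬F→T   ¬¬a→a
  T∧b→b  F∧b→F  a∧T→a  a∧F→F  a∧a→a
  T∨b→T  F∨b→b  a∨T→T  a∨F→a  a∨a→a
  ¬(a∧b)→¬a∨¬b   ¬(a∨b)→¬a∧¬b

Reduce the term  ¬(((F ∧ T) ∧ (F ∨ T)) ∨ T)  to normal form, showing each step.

  start: ¬(((F ∧ T) ∧ (F ∨ T)) ∨ T)
  [1] ¬((F ∧ T) ∧ (F ∨ T)) ∧ ¬T
  [2] (¬(F ∧ T) ∨ ¬(F ∨ T)) ∧ ¬T
  [3] ((¬F ∨ ¬T) ∨ ¬(F ∨ T)) ∧ ¬T
  [4] ((T ∨ ¬T) ∨ ¬(F ∨ T)) ∧ ¬T
  [5] (T ∨ ¬(F ∨ T)) ∧ ¬T
  [6] T ∧ ¬T
  [7] ¬T
  [8] F

Answer: normal form = F  (in 8 steps)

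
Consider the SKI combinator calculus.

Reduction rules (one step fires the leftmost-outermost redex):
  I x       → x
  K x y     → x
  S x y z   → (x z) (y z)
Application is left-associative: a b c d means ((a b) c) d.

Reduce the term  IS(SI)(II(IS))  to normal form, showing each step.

Answer: normal form = S(SI)S  (in 4 steps)

Derivation:
  start: IS(SI)(II(IS))
  [1] S(SI)(II(IS))
  [2] S(SI)(I(IS))
  [3] S(SI)(IS)
  [4] S(SI)S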